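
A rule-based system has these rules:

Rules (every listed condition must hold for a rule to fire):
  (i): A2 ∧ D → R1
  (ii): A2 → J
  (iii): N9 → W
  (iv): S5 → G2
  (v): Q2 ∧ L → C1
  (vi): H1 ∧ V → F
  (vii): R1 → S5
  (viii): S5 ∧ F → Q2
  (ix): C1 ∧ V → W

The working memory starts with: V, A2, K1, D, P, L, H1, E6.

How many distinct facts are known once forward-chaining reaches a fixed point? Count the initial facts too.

16

Round 1 fires (i), (ii), (vi), giving R1, J, F.
Round 2 fires (vii), giving S5.
Round 3 fires (iv), (viii), giving G2, Q2.
Round 4 fires (v), giving C1.
Round 5 fires (ix), giving W.
Closure: {A2, C1, D, E6, F, G2, H1, J, K1, L, P, Q2, R1, S5, V, W} — 16 facts.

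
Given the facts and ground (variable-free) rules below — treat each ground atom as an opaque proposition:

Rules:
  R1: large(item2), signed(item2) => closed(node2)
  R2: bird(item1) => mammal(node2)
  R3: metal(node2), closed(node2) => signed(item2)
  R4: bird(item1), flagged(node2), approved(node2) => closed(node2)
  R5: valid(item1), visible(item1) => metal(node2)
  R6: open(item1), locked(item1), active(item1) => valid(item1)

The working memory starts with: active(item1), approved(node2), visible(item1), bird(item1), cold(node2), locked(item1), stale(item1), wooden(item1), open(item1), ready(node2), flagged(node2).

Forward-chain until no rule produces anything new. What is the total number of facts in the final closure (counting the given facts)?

[1] R2 [bird(item1) => mammal(node2)]; R4 [bird(item1), flagged(node2), approved(node2) => closed(node2)]; R6 [open(item1), locked(item1), active(item1) => valid(item1)]. ⇒ new: mammal(node2), closed(node2), valid(item1).
[2] R5 [valid(item1), visible(item1) => metal(node2)]. ⇒ new: metal(node2).
[3] R3 [metal(node2), closed(node2) => signed(item2)]. ⇒ new: signed(item2).
Closure: {active(item1), approved(node2), bird(item1), closed(node2), cold(node2), flagged(node2), locked(item1), mammal(node2), metal(node2), open(item1), ready(node2), signed(item2), stale(item1), valid(item1), visible(item1), wooden(item1)} — 16 facts.

16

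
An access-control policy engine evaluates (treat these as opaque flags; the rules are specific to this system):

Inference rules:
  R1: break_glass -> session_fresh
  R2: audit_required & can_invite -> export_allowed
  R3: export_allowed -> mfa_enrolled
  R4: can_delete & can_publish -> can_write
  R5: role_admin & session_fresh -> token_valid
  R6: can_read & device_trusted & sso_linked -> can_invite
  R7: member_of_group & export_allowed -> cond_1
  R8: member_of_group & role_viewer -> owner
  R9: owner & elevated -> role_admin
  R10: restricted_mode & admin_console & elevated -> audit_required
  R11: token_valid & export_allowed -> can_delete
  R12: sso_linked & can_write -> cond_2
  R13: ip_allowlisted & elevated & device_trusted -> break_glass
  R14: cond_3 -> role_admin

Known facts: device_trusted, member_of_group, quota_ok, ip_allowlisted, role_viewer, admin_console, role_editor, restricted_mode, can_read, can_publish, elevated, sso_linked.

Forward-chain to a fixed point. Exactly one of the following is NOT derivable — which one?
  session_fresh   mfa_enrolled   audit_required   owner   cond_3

Round 1: R6 [can_read & device_trusted & sso_linked -> can_invite]; R8 [member_of_group & role_viewer -> owner]; R10 [restricted_mode & admin_console & elevated -> audit_required]; R13 [ip_allowlisted & elevated & device_trusted -> break_glass]. Adds can_invite, owner, audit_required, break_glass.
Round 2: R1 [break_glass -> session_fresh]; R2 [audit_required & can_invite -> export_allowed]; R9 [owner & elevated -> role_admin]. Adds session_fresh, export_allowed, role_admin.
Round 3: R3 [export_allowed -> mfa_enrolled]; R5 [role_admin & session_fresh -> token_valid]; R7 [member_of_group & export_allowed -> cond_1]. Adds mfa_enrolled, token_valid, cond_1.
Round 4: R11 [token_valid & export_allowed -> can_delete]. Adds can_delete.
Round 5: R4 [can_delete & can_publish -> can_write]. Adds can_write.
Round 6: R12 [sso_linked & can_write -> cond_2]. Adds cond_2.
Derived: owner (round 1), mfa_enrolled (round 3), session_fresh (round 2), audit_required (round 1). cond_3 never appears in any round.

cond_3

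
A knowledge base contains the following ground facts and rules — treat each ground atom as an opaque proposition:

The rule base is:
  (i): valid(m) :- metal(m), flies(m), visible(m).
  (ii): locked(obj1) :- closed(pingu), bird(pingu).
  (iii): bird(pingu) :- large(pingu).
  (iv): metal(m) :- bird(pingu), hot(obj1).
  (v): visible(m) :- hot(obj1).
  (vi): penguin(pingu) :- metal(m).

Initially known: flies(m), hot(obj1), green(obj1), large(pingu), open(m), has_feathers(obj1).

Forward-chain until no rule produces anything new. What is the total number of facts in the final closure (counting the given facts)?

Round 1: (iii) [bird(pingu) :- large(pingu).]; (v) [visible(m) :- hot(obj1).]. Adds bird(pingu), visible(m).
Round 2: (iv) [metal(m) :- bird(pingu), hot(obj1).]. Adds metal(m).
Round 3: (i) [valid(m) :- metal(m), flies(m), visible(m).]; (vi) [penguin(pingu) :- metal(m).]. Adds valid(m), penguin(pingu).
Closure: {bird(pingu), flies(m), green(obj1), has_feathers(obj1), hot(obj1), large(pingu), metal(m), open(m), penguin(pingu), valid(m), visible(m)} — 11 facts.

11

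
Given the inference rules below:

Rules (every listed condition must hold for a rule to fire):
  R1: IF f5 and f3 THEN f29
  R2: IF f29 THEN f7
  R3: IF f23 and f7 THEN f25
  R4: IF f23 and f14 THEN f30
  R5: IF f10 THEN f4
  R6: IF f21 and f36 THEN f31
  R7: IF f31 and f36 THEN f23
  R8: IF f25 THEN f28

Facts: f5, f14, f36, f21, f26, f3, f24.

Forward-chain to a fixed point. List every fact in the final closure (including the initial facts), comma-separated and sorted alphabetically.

f14, f21, f23, f24, f25, f26, f28, f29, f3, f30, f31, f36, f5, f7

[1] R1 [IF f5 and f3 THEN f29]; R6 [IF f21 and f36 THEN f31]. ⇒ new: f29, f31.
[2] R2 [IF f29 THEN f7]; R7 [IF f31 and f36 THEN f23]. ⇒ new: f7, f23.
[3] R3 [IF f23 and f7 THEN f25]; R4 [IF f23 and f14 THEN f30]. ⇒ new: f25, f30.
[4] R8 [IF f25 THEN f28]. ⇒ new: f28.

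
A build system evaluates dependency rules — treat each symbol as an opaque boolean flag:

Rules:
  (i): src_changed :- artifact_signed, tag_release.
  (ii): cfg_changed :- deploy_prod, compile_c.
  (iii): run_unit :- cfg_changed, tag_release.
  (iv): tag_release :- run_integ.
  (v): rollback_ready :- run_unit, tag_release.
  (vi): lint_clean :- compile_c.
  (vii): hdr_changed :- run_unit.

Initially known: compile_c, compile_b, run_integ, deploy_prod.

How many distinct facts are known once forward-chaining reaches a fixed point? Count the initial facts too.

10

Round 1: (ii) [cfg_changed :- deploy_prod, compile_c.]; (iv) [tag_release :- run_integ.]; (vi) [lint_clean :- compile_c.]. New: cfg_changed, tag_release, lint_clean.
Round 2: (iii) [run_unit :- cfg_changed, tag_release.]. New: run_unit.
Round 3: (v) [rollback_ready :- run_unit, tag_release.]; (vii) [hdr_changed :- run_unit.]. New: rollback_ready, hdr_changed.
Closure: {cfg_changed, compile_b, compile_c, deploy_prod, hdr_changed, lint_clean, rollback_ready, run_integ, run_unit, tag_release} — 10 facts.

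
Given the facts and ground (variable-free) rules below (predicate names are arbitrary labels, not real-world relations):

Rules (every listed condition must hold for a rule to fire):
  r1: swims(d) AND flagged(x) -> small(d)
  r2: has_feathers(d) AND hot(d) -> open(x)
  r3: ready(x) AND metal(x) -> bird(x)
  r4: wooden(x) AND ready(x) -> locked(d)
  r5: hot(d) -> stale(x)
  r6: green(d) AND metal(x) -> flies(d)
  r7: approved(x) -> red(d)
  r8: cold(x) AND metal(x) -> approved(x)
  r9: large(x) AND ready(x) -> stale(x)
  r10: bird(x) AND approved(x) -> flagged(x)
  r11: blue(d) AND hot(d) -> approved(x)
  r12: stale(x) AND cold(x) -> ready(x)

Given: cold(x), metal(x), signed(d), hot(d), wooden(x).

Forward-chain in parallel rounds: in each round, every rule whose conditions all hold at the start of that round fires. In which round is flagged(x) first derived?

4

[1] r5 [hot(d) -> stale(x)]; r8 [cold(x) AND metal(x) -> approved(x)]. ⇒ new: stale(x), approved(x).
[2] r7 [approved(x) -> red(d)]; r12 [stale(x) AND cold(x) -> ready(x)]. ⇒ new: red(d), ready(x).
[3] r3 [ready(x) AND metal(x) -> bird(x)]; r4 [wooden(x) AND ready(x) -> locked(d)]. ⇒ new: bird(x), locked(d).
[4] r10 [bird(x) AND approved(x) -> flagged(x)]. ⇒ new: flagged(x).
flagged(x) first appears in round 4.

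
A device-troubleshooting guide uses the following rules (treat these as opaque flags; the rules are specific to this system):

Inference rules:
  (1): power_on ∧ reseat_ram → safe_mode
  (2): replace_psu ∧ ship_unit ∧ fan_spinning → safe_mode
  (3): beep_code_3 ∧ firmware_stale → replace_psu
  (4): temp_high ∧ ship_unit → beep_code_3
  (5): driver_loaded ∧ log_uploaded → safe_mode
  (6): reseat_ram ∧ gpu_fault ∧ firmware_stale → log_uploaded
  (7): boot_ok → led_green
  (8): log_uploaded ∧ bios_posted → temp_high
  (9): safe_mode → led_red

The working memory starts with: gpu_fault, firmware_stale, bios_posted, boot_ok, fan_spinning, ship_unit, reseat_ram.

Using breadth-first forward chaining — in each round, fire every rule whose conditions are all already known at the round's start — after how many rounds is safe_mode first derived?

5

Round 1: (6) [reseat_ram ∧ gpu_fault ∧ firmware_stale → log_uploaded]; (7) [boot_ok → led_green]. New: log_uploaded, led_green.
Round 2: (8) [log_uploaded ∧ bios_posted → temp_high]. New: temp_high.
Round 3: (4) [temp_high ∧ ship_unit → beep_code_3]. New: beep_code_3.
Round 4: (3) [beep_code_3 ∧ firmware_stale → replace_psu]. New: replace_psu.
Round 5: (2) [replace_psu ∧ ship_unit ∧ fan_spinning → safe_mode]. New: safe_mode.
safe_mode first appears in round 5.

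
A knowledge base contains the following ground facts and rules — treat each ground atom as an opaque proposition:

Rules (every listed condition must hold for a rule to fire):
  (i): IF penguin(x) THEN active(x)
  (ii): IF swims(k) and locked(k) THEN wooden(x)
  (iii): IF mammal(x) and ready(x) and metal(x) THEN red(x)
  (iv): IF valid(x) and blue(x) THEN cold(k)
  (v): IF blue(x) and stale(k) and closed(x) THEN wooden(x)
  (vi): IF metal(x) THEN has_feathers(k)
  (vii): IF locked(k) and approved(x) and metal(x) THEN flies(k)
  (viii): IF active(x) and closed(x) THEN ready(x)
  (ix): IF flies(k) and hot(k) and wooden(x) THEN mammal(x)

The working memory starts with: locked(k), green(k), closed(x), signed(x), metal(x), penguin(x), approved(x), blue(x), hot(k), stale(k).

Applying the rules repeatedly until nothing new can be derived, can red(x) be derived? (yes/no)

yes

Round 1: (i) [IF penguin(x) THEN active(x)]; (v) [IF blue(x) and stale(k) and closed(x) THEN wooden(x)]; (vi) [IF metal(x) THEN has_feathers(k)]; (vii) [IF locked(k) and approved(x) and metal(x) THEN flies(k)]. New: active(x), wooden(x), has_feathers(k), flies(k).
Round 2: (viii) [IF active(x) and closed(x) THEN ready(x)]; (ix) [IF flies(k) and hot(k) and wooden(x) THEN mammal(x)]. New: ready(x), mammal(x).
Round 3: (iii) [IF mammal(x) and ready(x) and metal(x) THEN red(x)]. New: red(x).
red(x) appears in round 3, so it is derivable.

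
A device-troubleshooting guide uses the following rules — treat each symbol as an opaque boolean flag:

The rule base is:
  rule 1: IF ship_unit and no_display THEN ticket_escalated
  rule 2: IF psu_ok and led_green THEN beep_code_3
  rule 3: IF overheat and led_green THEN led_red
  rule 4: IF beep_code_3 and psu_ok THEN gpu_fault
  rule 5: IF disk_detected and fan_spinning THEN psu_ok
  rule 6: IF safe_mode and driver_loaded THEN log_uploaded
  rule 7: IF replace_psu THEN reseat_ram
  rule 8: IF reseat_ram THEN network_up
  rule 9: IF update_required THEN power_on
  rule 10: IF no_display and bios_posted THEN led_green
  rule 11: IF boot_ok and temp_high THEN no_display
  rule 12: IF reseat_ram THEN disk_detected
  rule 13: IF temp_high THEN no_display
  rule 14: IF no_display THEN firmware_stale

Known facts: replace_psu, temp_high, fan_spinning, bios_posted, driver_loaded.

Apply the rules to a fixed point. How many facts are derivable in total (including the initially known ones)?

Round 1: rule 7 [IF replace_psu THEN reseat_ram]; rule 13 [IF temp_high THEN no_display]. New: reseat_ram, no_display.
Round 2: rule 8 [IF reseat_ram THEN network_up]; rule 10 [IF no_display and bios_posted THEN led_green]; rule 12 [IF reseat_ram THEN disk_detected]; rule 14 [IF no_display THEN firmware_stale]. New: network_up, led_green, disk_detected, firmware_stale.
Round 3: rule 5 [IF disk_detected and fan_spinning THEN psu_ok]. New: psu_ok.
Round 4: rule 2 [IF psu_ok and led_green THEN beep_code_3]. New: beep_code_3.
Round 5: rule 4 [IF beep_code_3 and psu_ok THEN gpu_fault]. New: gpu_fault.
Closure: {beep_code_3, bios_posted, disk_detected, driver_loaded, fan_spinning, firmware_stale, gpu_fault, led_green, network_up, no_display, psu_ok, replace_psu, reseat_ram, temp_high} — 14 facts.

14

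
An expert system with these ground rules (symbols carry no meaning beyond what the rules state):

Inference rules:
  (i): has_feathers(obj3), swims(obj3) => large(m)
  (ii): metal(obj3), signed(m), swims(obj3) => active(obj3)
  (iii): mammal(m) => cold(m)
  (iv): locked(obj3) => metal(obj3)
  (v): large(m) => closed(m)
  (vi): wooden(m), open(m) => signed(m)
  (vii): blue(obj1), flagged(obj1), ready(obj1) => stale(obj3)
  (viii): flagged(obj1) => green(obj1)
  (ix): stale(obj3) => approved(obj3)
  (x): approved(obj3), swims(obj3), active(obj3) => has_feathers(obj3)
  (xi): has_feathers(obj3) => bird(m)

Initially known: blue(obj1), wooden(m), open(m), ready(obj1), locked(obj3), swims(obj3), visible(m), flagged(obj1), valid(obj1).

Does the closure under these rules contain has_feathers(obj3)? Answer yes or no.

Round 1 — (iv), (vi), (vii), (viii), derive metal(obj3), signed(m), stale(obj3), green(obj1).
Round 2 — (ii), (ix), derive active(obj3), approved(obj3).
Round 3 — (x), derive has_feathers(obj3).
Round 4 — (i), (xi), derive large(m), bird(m).
Round 5 — (v), derive closed(m).
has_feathers(obj3) appears in round 3, so it is derivable.

yes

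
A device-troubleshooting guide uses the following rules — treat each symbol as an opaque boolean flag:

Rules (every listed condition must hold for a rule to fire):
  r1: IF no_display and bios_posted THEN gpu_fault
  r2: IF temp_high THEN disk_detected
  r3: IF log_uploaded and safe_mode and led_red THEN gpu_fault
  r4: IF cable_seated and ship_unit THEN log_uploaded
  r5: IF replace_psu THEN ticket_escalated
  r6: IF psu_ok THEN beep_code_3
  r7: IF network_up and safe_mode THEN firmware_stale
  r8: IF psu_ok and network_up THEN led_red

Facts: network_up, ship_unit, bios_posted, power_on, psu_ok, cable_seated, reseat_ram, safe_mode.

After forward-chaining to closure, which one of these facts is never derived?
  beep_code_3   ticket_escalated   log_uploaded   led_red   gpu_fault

[1] r4 [IF cable_seated and ship_unit THEN log_uploaded]; r6 [IF psu_ok THEN beep_code_3]; r7 [IF network_up and safe_mode THEN firmware_stale]; r8 [IF psu_ok and network_up THEN led_red]. ⇒ new: log_uploaded, beep_code_3, firmware_stale, led_red.
[2] r3 [IF log_uploaded and safe_mode and led_red THEN gpu_fault]. ⇒ new: gpu_fault.
Derived: gpu_fault (round 2), led_red (round 1), beep_code_3 (round 1), log_uploaded (round 1). ticket_escalated never appears in any round.

ticket_escalated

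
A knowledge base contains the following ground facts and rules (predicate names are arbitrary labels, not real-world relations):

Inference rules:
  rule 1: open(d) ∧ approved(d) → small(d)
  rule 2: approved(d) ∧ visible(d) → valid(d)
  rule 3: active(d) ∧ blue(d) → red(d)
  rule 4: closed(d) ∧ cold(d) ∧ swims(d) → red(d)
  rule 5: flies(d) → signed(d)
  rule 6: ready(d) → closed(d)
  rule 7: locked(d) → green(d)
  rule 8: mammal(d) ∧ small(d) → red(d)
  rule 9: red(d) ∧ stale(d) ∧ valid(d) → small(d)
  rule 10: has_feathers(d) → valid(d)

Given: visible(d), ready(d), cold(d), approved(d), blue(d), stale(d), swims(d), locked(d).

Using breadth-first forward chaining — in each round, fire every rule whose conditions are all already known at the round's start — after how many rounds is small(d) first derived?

3

Round 1 fires rule 2, rule 6, rule 7, giving valid(d), closed(d), green(d).
Round 2 fires rule 4, giving red(d).
Round 3 fires rule 9, giving small(d).
small(d) first appears in round 3.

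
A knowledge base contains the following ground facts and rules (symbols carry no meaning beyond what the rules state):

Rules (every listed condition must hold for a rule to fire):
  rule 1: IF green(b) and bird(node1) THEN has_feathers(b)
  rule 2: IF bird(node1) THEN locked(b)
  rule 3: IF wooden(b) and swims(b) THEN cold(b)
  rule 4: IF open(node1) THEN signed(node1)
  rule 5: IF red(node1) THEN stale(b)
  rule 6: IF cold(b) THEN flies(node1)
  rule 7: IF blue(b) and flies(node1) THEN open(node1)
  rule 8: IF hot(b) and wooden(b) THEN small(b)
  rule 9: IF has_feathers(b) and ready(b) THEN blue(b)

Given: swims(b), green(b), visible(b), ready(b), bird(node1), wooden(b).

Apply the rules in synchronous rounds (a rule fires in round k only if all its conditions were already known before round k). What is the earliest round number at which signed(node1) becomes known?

4

Round 1 — rule 1, rule 2, rule 3, derive has_feathers(b), locked(b), cold(b).
Round 2 — rule 6, rule 9, derive flies(node1), blue(b).
Round 3 — rule 7, derive open(node1).
Round 4 — rule 4, derive signed(node1).
signed(node1) first appears in round 4.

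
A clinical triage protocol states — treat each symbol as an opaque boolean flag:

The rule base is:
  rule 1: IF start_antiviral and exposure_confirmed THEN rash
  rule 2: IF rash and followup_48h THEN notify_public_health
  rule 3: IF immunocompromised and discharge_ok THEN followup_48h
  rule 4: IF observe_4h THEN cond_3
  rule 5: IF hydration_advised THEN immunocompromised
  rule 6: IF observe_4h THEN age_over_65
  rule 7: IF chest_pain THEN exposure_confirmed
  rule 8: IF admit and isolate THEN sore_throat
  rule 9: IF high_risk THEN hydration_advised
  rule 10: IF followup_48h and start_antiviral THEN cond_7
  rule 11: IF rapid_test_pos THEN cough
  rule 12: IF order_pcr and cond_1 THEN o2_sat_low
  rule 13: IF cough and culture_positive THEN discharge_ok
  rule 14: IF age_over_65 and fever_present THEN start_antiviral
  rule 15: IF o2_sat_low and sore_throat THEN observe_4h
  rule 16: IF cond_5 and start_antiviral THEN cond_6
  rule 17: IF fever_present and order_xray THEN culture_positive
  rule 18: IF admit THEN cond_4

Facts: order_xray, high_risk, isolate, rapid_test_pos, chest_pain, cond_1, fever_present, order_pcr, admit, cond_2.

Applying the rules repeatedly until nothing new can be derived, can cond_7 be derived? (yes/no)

Round 1: rule 7 [IF chest_pain THEN exposure_confirmed]; rule 8 [IF admit and isolate THEN sore_throat]; rule 9 [IF high_risk THEN hydration_advised]; rule 11 [IF rapid_test_pos THEN cough]; rule 12 [IF order_pcr and cond_1 THEN o2_sat_low]; rule 17 [IF fever_present and order_xray THEN culture_positive]; rule 18 [IF admit THEN cond_4]. New: exposure_confirmed, sore_throat, hydration_advised, cough, o2_sat_low, culture_positive, cond_4.
Round 2: rule 5 [IF hydration_advised THEN immunocompromised]; rule 13 [IF cough and culture_positive THEN discharge_ok]; rule 15 [IF o2_sat_low and sore_throat THEN observe_4h]. New: immunocompromised, discharge_ok, observe_4h.
Round 3: rule 3 [IF immunocompromised and discharge_ok THEN followup_48h]; rule 4 [IF observe_4h THEN cond_3]; rule 6 [IF observe_4h THEN age_over_65]. New: followup_48h, cond_3, age_over_65.
Round 4: rule 14 [IF age_over_65 and fever_present THEN start_antiviral]. New: start_antiviral.
Round 5: rule 1 [IF start_antiviral and exposure_confirmed THEN rash]; rule 10 [IF followup_48h and start_antiviral THEN cond_7]. New: rash, cond_7.
Round 6: rule 2 [IF rash and followup_48h THEN notify_public_health]. New: notify_public_health.
cond_7 appears in round 5, so it is derivable.

yes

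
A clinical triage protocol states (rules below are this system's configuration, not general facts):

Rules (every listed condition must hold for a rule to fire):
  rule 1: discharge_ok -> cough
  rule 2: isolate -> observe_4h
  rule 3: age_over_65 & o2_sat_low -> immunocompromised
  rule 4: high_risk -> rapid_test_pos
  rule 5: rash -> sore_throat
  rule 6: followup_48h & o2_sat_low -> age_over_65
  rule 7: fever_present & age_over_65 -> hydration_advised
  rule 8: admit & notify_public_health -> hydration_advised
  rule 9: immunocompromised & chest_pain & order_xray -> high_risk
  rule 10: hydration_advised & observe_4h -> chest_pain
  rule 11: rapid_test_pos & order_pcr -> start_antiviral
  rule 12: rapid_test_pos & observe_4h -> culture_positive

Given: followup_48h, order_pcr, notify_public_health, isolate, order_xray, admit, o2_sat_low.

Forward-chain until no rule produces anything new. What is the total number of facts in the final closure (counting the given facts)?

Round 1 fires rule 2, rule 6, rule 8, giving observe_4h, age_over_65, hydration_advised.
Round 2 fires rule 3, rule 10, giving immunocompromised, chest_pain.
Round 3 fires rule 9, giving high_risk.
Round 4 fires rule 4, giving rapid_test_pos.
Round 5 fires rule 11, rule 12, giving start_antiviral, culture_positive.
Closure: {admit, age_over_65, chest_pain, culture_positive, followup_48h, high_risk, hydration_advised, immunocompromised, isolate, notify_public_health, o2_sat_low, observe_4h, order_pcr, order_xray, rapid_test_pos, start_antiviral} — 16 facts.

16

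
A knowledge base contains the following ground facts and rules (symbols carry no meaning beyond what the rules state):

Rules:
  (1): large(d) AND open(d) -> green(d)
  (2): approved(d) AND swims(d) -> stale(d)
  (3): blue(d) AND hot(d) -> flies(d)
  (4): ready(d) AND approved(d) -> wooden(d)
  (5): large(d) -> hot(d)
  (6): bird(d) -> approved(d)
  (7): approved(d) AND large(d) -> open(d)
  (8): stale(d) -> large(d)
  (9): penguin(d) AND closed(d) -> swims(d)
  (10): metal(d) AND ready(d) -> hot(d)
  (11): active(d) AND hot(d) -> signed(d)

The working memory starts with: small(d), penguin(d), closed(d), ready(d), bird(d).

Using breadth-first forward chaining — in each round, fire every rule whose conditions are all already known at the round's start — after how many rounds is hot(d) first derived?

Round 1: (6) [bird(d) -> approved(d)]; (9) [penguin(d) AND closed(d) -> swims(d)]. New: approved(d), swims(d).
Round 2: (2) [approved(d) AND swims(d) -> stale(d)]; (4) [ready(d) AND approved(d) -> wooden(d)]. New: stale(d), wooden(d).
Round 3: (8) [stale(d) -> large(d)]. New: large(d).
Round 4: (5) [large(d) -> hot(d)]; (7) [approved(d) AND large(d) -> open(d)]. New: hot(d), open(d).
hot(d) first appears in round 4.

4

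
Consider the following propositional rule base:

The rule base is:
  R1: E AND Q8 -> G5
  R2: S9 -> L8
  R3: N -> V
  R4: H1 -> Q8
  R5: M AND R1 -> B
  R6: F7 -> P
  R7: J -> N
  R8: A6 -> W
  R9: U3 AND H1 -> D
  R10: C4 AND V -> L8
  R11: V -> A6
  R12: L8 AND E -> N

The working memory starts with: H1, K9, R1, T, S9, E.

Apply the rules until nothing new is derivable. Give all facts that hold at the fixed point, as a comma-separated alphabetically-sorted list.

A6, E, G5, H1, K9, L8, N, Q8, R1, S9, T, V, W

Round 1: R2 [S9 -> L8]; R4 [H1 -> Q8]. Adds L8, Q8.
Round 2: R1 [E AND Q8 -> G5]; R12 [L8 AND E -> N]. Adds G5, N.
Round 3: R3 [N -> V]. Adds V.
Round 4: R11 [V -> A6]. Adds A6.
Round 5: R8 [A6 -> W]. Adds W.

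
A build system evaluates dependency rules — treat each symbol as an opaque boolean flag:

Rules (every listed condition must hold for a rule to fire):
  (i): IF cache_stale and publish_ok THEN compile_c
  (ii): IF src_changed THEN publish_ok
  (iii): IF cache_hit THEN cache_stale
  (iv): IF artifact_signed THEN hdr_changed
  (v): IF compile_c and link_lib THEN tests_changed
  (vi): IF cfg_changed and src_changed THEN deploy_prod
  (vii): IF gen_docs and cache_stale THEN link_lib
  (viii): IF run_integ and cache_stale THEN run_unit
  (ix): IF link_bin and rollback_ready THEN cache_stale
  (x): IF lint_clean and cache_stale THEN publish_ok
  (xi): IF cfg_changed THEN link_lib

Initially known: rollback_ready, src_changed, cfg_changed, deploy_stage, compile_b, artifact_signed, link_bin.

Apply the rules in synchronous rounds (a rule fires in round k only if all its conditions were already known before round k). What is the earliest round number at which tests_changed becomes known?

Round 1 — (ii), (iv), (vi), (ix), (xi), derive publish_ok, hdr_changed, deploy_prod, cache_stale, link_lib.
Round 2 — (i), derive compile_c.
Round 3 — (v), derive tests_changed.
tests_changed first appears in round 3.

3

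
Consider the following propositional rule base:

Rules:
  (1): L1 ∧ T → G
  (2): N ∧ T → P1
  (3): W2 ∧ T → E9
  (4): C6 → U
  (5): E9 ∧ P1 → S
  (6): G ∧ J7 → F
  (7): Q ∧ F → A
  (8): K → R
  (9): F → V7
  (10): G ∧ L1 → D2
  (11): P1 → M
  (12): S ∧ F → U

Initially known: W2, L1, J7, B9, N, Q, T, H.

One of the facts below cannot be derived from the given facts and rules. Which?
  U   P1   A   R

R

[1] (1) [L1 ∧ T → G]; (2) [N ∧ T → P1]; (3) [W2 ∧ T → E9]. ⇒ new: G, P1, E9.
[2] (5) [E9 ∧ P1 → S]; (6) [G ∧ J7 → F]; (10) [G ∧ L1 → D2]; (11) [P1 → M]. ⇒ new: S, F, D2, M.
[3] (7) [Q ∧ F → A]; (9) [F → V7]; (12) [S ∧ F → U]. ⇒ new: A, V7, U.
Derived: A (round 3), P1 (round 1), U (round 3). R never appears in any round.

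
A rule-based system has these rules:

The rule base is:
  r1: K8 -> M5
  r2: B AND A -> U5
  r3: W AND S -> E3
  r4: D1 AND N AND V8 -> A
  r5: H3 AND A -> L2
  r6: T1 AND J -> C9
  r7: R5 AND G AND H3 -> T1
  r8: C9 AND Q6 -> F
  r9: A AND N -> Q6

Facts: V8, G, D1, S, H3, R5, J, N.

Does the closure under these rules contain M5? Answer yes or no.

Round 1: r4 [D1 AND N AND V8 -> A]; r7 [R5 AND G AND H3 -> T1]. Adds A, T1.
Round 2: r5 [H3 AND A -> L2]; r6 [T1 AND J -> C9]; r9 [A AND N -> Q6]. Adds L2, C9, Q6.
Round 3: r8 [C9 AND Q6 -> F]. Adds F.
Fixed point reached. M5 is concluded only by r1; r1 needs K8 (never derived).

no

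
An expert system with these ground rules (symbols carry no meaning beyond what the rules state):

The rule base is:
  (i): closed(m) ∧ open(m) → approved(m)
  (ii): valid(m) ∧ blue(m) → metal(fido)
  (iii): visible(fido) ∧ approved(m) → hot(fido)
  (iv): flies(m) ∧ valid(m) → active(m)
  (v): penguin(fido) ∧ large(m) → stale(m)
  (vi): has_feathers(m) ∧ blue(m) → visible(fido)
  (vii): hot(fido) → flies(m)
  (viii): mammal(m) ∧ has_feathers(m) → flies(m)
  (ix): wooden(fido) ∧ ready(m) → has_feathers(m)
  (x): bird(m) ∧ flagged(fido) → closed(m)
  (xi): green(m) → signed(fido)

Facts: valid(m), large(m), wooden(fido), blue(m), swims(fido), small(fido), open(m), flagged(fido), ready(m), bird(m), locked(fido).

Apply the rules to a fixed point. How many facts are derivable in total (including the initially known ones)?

19

Round 1 — (ii), (ix), (x), derive metal(fido), has_feathers(m), closed(m).
Round 2 — (i), (vi), derive approved(m), visible(fido).
Round 3 — (iii), derive hot(fido).
Round 4 — (vii), derive flies(m).
Round 5 — (iv), derive active(m).
Closure: {active(m), approved(m), bird(m), blue(m), closed(m), flagged(fido), flies(m), has_feathers(m), hot(fido), large(m), locked(fido), metal(fido), open(m), ready(m), small(fido), swims(fido), valid(m), visible(fido), wooden(fido)} — 19 facts.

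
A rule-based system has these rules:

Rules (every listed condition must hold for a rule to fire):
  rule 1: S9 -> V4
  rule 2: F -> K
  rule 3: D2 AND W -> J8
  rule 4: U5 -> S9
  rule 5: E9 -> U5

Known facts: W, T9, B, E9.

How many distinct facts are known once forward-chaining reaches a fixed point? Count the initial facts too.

7

[1] rule 5 [E9 -> U5]. ⇒ new: U5.
[2] rule 4 [U5 -> S9]. ⇒ new: S9.
[3] rule 1 [S9 -> V4]. ⇒ new: V4.
Closure: {B, E9, S9, T9, U5, V4, W} — 7 facts.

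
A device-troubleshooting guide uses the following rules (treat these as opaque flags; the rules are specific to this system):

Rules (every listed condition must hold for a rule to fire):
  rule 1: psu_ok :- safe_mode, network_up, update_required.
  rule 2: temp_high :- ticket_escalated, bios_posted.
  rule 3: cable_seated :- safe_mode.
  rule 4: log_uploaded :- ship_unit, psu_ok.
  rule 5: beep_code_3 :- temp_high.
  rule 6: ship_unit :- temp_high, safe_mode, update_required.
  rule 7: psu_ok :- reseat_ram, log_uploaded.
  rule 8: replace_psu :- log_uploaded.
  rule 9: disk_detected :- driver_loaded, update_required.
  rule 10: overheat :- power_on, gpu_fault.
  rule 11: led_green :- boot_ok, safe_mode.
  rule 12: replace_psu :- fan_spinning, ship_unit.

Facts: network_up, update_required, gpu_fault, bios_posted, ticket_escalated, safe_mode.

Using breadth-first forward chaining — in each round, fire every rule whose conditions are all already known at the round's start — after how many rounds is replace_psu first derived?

Round 1: rule 1 [psu_ok :- safe_mode, network_up, update_required.]; rule 2 [temp_high :- ticket_escalated, bios_posted.]; rule 3 [cable_seated :- safe_mode.]. Adds psu_ok, temp_high, cable_seated.
Round 2: rule 5 [beep_code_3 :- temp_high.]; rule 6 [ship_unit :- temp_high, safe_mode, update_required.]. Adds beep_code_3, ship_unit.
Round 3: rule 4 [log_uploaded :- ship_unit, psu_ok.]. Adds log_uploaded.
Round 4: rule 8 [replace_psu :- log_uploaded.]. Adds replace_psu.
replace_psu first appears in round 4.

4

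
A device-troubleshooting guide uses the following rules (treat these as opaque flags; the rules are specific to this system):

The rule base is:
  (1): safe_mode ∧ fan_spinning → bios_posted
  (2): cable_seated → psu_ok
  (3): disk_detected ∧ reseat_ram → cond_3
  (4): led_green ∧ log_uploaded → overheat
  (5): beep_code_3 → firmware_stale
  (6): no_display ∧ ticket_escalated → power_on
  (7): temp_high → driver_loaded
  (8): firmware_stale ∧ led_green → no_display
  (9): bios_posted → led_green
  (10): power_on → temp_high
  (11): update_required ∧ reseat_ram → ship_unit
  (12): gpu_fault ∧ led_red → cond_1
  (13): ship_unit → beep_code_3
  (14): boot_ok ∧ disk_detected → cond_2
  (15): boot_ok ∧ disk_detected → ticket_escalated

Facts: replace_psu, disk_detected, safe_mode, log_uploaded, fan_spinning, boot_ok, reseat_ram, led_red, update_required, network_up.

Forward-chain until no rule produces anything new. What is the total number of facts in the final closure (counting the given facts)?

[1] (1) [safe_mode ∧ fan_spinning → bios_posted]; (3) [disk_detected ∧ reseat_ram → cond_3]; (11) [update_required ∧ reseat_ram → ship_unit]; (14) [boot_ok ∧ disk_detected → cond_2]; (15) [boot_ok ∧ disk_detected → ticket_escalated]. ⇒ new: bios_posted, cond_3, ship_unit, cond_2, ticket_escalated.
[2] (9) [bios_posted → led_green]; (13) [ship_unit → beep_code_3]. ⇒ new: led_green, beep_code_3.
[3] (4) [led_green ∧ log_uploaded → overheat]; (5) [beep_code_3 → firmware_stale]. ⇒ new: overheat, firmware_stale.
[4] (8) [firmware_stale ∧ led_green → no_display]. ⇒ new: no_display.
[5] (6) [no_display ∧ ticket_escalated → power_on]. ⇒ new: power_on.
[6] (10) [power_on → temp_high]. ⇒ new: temp_high.
[7] (7) [temp_high → driver_loaded]. ⇒ new: driver_loaded.
Closure: {beep_code_3, bios_posted, boot_ok, cond_2, cond_3, disk_detected, driver_loaded, fan_spinning, firmware_stale, led_green, led_red, log_uploaded, network_up, no_display, overheat, power_on, replace_psu, reseat_ram, safe_mode, ship_unit, temp_high, ticket_escalated, update_required} — 23 facts.

23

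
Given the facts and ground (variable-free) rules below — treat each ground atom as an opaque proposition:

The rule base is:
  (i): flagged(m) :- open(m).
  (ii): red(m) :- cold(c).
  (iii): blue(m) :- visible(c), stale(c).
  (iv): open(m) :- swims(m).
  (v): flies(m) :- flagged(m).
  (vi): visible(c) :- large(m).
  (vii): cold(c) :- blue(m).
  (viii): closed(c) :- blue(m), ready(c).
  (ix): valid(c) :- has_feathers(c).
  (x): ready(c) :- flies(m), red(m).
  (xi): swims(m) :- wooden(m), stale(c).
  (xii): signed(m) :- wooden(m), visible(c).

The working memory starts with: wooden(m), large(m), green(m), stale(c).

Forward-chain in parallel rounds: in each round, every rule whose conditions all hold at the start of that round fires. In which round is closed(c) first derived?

[1] (vi) [visible(c) :- large(m).]; (xi) [swims(m) :- wooden(m), stale(c).]. ⇒ new: visible(c), swims(m).
[2] (iii) [blue(m) :- visible(c), stale(c).]; (iv) [open(m) :- swims(m).]; (xii) [signed(m) :- wooden(m), visible(c).]. ⇒ new: blue(m), open(m), signed(m).
[3] (i) [flagged(m) :- open(m).]; (vii) [cold(c) :- blue(m).]. ⇒ new: flagged(m), cold(c).
[4] (ii) [red(m) :- cold(c).]; (v) [flies(m) :- flagged(m).]. ⇒ new: red(m), flies(m).
[5] (x) [ready(c) :- flies(m), red(m).]. ⇒ new: ready(c).
[6] (viii) [closed(c) :- blue(m), ready(c).]. ⇒ new: closed(c).
closed(c) first appears in round 6.

6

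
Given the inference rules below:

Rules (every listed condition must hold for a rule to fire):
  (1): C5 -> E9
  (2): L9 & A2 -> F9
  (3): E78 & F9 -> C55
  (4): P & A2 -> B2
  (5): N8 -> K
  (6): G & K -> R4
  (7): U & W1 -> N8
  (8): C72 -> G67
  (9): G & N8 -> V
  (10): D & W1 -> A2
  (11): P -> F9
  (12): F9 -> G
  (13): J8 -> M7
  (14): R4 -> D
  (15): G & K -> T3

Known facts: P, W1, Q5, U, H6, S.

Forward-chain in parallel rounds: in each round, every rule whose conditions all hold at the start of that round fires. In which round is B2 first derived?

Round 1 — (7), (11), derive N8, F9.
Round 2 — (5), (12), derive K, G.
Round 3 — (6), (9), (15), derive R4, V, T3.
Round 4 — (14), derive D.
Round 5 — (10), derive A2.
Round 6 — (4), derive B2.
B2 first appears in round 6.

6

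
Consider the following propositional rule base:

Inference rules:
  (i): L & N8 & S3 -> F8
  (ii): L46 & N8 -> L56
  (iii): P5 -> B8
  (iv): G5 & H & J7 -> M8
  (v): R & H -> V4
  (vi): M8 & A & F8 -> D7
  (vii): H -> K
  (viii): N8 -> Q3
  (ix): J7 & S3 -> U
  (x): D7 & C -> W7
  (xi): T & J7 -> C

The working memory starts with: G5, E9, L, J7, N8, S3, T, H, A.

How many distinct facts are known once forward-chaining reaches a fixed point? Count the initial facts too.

17

Round 1 — (i), (iv), (vii), (viii), (ix), (xi), derive F8, M8, K, Q3, U, C.
Round 2 — (vi), derive D7.
Round 3 — (x), derive W7.
Closure: {A, C, D7, E9, F8, G5, H, J7, K, L, M8, N8, Q3, S3, T, U, W7} — 17 facts.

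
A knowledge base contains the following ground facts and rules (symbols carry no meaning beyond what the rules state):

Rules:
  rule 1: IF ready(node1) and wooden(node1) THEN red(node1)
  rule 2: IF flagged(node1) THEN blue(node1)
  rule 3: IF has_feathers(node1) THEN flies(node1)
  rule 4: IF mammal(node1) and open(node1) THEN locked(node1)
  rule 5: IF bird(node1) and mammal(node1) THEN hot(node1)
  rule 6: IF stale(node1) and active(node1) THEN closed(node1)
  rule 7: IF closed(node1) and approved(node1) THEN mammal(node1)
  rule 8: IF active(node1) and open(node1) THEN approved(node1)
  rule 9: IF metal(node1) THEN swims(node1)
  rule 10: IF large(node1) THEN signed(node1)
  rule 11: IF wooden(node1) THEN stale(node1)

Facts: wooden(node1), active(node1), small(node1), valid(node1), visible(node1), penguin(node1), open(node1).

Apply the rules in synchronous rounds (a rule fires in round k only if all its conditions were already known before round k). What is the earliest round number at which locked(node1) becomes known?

[1] rule 8 [IF active(node1) and open(node1) THEN approved(node1)]; rule 11 [IF wooden(node1) THEN stale(node1)]. ⇒ new: approved(node1), stale(node1).
[2] rule 6 [IF stale(node1) and active(node1) THEN closed(node1)]. ⇒ new: closed(node1).
[3] rule 7 [IF closed(node1) and approved(node1) THEN mammal(node1)]. ⇒ new: mammal(node1).
[4] rule 4 [IF mammal(node1) and open(node1) THEN locked(node1)]. ⇒ new: locked(node1).
locked(node1) first appears in round 4.

4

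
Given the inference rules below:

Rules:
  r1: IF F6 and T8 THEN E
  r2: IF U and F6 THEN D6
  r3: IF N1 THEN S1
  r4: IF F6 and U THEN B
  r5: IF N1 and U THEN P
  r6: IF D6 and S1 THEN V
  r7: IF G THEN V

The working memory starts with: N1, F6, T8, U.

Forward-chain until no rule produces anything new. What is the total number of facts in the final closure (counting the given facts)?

Round 1: r1 [IF F6 and T8 THEN E]; r2 [IF U and F6 THEN D6]; r3 [IF N1 THEN S1]; r4 [IF F6 and U THEN B]; r5 [IF N1 and U THEN P]. Adds E, D6, S1, B, P.
Round 2: r6 [IF D6 and S1 THEN V]. Adds V.
Closure: {B, D6, E, F6, N1, P, S1, T8, U, V} — 10 facts.

10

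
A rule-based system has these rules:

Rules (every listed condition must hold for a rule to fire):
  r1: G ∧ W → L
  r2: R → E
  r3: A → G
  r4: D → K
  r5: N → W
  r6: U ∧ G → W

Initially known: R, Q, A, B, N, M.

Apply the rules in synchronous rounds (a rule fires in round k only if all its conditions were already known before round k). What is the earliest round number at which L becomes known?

Round 1 fires r2, r3, r5, giving E, G, W.
Round 2 fires r1, giving L.
L first appears in round 2.

2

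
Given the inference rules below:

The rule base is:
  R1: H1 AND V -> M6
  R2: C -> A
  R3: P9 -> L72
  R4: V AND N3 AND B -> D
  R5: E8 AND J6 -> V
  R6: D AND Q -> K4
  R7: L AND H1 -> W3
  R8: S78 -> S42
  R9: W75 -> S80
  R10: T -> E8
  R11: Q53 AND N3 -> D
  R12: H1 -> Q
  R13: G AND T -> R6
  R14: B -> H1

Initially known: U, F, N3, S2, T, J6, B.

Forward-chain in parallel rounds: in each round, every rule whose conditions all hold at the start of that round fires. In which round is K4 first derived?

Round 1: R10 [T -> E8]; R14 [B -> H1]. New: E8, H1.
Round 2: R5 [E8 AND J6 -> V]; R12 [H1 -> Q]. New: V, Q.
Round 3: R1 [H1 AND V -> M6]; R4 [V AND N3 AND B -> D]. New: M6, D.
Round 4: R6 [D AND Q -> K4]. New: K4.
K4 first appears in round 4.

4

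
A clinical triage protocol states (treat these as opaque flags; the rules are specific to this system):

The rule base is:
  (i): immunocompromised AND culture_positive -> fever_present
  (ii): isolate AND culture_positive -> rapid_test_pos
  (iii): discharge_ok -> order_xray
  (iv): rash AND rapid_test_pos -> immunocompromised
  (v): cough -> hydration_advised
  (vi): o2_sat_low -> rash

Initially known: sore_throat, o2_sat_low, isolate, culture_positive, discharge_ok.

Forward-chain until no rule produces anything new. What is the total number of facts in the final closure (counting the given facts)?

Round 1 fires (ii), (iii), (vi), giving rapid_test_pos, order_xray, rash.
Round 2 fires (iv), giving immunocompromised.
Round 3 fires (i), giving fever_present.
Closure: {culture_positive, discharge_ok, fever_present, immunocompromised, isolate, o2_sat_low, order_xray, rapid_test_pos, rash, sore_throat} — 10 facts.

10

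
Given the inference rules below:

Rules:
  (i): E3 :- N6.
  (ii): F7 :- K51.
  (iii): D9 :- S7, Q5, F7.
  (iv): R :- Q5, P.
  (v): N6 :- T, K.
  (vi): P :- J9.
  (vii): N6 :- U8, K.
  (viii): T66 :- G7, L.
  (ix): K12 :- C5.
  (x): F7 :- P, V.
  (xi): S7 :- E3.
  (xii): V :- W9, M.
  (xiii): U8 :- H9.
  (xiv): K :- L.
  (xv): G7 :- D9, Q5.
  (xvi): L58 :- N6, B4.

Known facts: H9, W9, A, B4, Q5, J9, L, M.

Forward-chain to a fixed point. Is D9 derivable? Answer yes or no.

yes

Round 1 — (vi), (xii), (xiii), (xiv), derive P, V, U8, K.
Round 2 — (iv), (vii), (x), derive R, N6, F7.
Round 3 — (i), (xvi), derive E3, L58.
Round 4 — (xi), derive S7.
Round 5 — (iii), derive D9.
Round 6 — (xv), derive G7.
Round 7 — (viii), derive T66.
D9 appears in round 5, so it is derivable.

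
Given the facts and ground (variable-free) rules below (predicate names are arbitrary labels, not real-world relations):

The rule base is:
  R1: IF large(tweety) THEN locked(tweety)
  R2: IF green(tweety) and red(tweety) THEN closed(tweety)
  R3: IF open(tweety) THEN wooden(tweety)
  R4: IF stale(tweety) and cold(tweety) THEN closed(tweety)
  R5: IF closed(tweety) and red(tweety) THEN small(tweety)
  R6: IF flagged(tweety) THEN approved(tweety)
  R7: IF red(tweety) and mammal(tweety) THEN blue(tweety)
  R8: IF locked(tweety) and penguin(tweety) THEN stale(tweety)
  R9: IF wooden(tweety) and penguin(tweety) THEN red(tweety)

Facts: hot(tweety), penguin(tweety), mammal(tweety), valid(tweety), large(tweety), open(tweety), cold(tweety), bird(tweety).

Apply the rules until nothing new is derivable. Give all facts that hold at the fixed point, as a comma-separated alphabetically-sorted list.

Round 1: R1 [IF large(tweety) THEN locked(tweety)]; R3 [IF open(tweety) THEN wooden(tweety)]. New: locked(tweety), wooden(tweety).
Round 2: R8 [IF locked(tweety) and penguin(tweety) THEN stale(tweety)]; R9 [IF wooden(tweety) and penguin(tweety) THEN red(tweety)]. New: stale(tweety), red(tweety).
Round 3: R4 [IF stale(tweety) and cold(tweety) THEN closed(tweety)]; R7 [IF red(tweety) and mammal(tweety) THEN blue(tweety)]. New: closed(tweety), blue(tweety).
Round 4: R5 [IF closed(tweety) and red(tweety) THEN small(tweety)]. New: small(tweety).

bird(tweety), blue(tweety), closed(tweety), cold(tweety), hot(tweety), large(tweety), locked(tweety), mammal(tweety), open(tweety), penguin(tweety), red(tweety), small(tweety), stale(tweety), valid(tweety), wooden(tweety)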